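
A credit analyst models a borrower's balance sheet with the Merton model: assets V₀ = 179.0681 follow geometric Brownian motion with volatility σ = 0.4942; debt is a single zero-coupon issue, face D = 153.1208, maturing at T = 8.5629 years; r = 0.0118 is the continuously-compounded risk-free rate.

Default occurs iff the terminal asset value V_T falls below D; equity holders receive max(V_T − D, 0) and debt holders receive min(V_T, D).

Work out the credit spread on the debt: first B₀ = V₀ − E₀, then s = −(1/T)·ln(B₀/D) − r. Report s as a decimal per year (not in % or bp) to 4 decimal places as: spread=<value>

With assets at 179.0681 and a single debt payment of 153.1208 at 8.5629 years:
d₁ = [ln(V₀/D) + (r + σ²/2)T] / (σ√T)
   = [ln(179.0681/153.1208) + (0.0118 + 0.5·0.4942²)·8.5629] / (0.4942·√8.5629)
   = [0.156539 + 1.146716] / 1.446149 = 0.901190
d₂ = d₁ − σ√T = 0.901190 − 1.446149 = -0.544959
N(d₁) = 0.816256,  N(d₂) = 0.292891,  e^(−rT) = 0.903895
E₀ = V₀·N(d₁) − D·e^(−rT)·N(d₂)
   = 179.0681·0.816256 − 153.1208·0.903895·0.292891 = 105.627904
B₀ = V₀ − E₀ = 179.0681 − 105.627904 = 73.440196
spread = −(1/T)·ln(B₀/D) − r = −(1/8.5629)·ln(73.440196/153.1208) − 0.0118 = 0.07400688

spread=0.0740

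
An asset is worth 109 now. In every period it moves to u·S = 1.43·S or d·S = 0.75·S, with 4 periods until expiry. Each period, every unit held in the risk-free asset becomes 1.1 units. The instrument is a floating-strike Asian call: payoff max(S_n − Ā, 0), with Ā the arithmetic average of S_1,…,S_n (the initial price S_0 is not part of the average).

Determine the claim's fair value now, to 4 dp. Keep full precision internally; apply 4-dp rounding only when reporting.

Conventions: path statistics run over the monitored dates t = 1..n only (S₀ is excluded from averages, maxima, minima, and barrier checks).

price = 20.1524

No-arbitrage gives p* = (R−d)/(u−d) = 0.5147: enumerate every path, weight its payoff by its p*-probability, and discount by R^4.
Enumerate all 2^4 = 16 price paths (U = up ×1.43, D = down ×0.75); each path with k up-moves has probability p*^k·(1−p*)^(4−k).
DDDD: Ā=55.8838, payoff=0.0000, prob=0.055465
UDDD: Ā=106.5518, payoff=0.0000, prob=0.058827
DUDD: Ā=88.0218, payoff=0.0000, prob=0.058827
UUDD: Ā=167.8282, payoff=0.0000, prob=0.062392
DDUD: Ā=74.1243, payoff=0.0000, prob=0.058827
UDUD: Ā=141.3303, payoff=0.0000, prob=0.062392
DUUD: Ā=122.8003, payoff=2.5777, prob=0.062392
UUUD: Ā=234.1391, payoff=4.9148, prob=0.066173
DDDU: Ā=63.7011, payoff=2.0565, prob=0.058827
UDDU: Ā=121.4568, payoff=3.9211, prob=0.062392
DUDU: Ā=102.9268, payoff=22.4511, prob=0.062392
UUDU: Ā=196.2471, payoff=42.8068, prob=0.066173
DDUU: Ā=89.0293, payoff=36.3486, prob=0.062392
UDUU: Ā=169.7492, payoff=69.3047, prob=0.066173
DUUU: Ā=151.2192, payoff=87.8347, prob=0.066173
UUUU: Ā=288.3247, payoff=167.4714, prob=0.070184
Price = Σ prob·payoff / R^4 = 29.505159 / 1.464100 = 20.1524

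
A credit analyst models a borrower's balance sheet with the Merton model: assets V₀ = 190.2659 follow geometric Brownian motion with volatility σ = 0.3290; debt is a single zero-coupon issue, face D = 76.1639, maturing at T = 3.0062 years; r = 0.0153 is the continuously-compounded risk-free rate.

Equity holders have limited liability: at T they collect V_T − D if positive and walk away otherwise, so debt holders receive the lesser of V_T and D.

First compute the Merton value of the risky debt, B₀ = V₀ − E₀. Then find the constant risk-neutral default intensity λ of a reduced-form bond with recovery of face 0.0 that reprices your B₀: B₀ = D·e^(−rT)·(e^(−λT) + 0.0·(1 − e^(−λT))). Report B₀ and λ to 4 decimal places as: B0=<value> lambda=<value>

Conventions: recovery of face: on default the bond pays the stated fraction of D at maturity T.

B0=71.5073 lambda=0.0057

Equity is a call on the firm's assets struck at D = 76.1639:
d₁ = [ln(V₀/D) + (r + σ²/2)T] / (σ√T)
   = [ln(190.2659/76.1639) + (0.0153 + 0.5·0.3290²)·3.0062] / (0.3290·√3.0062)
   = [0.915535 + 0.208692] / 0.570433 = 1.970830
d₂ = d₁ − σ√T = 1.970830 − 0.570433 = 1.400397
N(d₁) = 0.975628,  N(d₂) = 0.919303,  e^(−rT) = 0.955047
E₀ = V₀·N(d₁) − D·e^(−rT)·N(d₂)
   = 190.2659·0.975628 − 76.1639·0.955047·0.919303 = 118.758637
B₀ = V₀ − E₀ = 190.2659 − 118.758637 = 71.507263
e^(−λT) = (B₀·e^(rT)/D − 0)/(1 − 0) = (71.5073·1.047069/76.1639 − 0)/1 = 0.98305207
λ = −ln(0.98305207)/3.0062 = 0.005686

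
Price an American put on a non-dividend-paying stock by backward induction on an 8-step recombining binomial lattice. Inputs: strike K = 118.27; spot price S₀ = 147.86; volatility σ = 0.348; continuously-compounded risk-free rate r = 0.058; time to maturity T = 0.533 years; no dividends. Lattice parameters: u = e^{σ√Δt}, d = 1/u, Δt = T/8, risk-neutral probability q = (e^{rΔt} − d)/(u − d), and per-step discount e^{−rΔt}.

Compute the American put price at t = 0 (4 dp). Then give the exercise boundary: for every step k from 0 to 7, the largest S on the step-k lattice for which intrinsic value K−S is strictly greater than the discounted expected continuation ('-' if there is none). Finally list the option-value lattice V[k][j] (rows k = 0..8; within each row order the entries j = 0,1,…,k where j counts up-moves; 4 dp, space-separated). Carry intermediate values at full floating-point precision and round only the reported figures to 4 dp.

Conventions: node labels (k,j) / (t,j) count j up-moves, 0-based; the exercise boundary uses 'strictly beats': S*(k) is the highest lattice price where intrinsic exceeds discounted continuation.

price = 2.8045
boundary = - - - - - 94.3622 86.2556 94.3622
tree:
2.8045
4.5628 1.0615
7.2550 1.8961 0.2321
11.2154 3.3363 0.4652 0.0000
16.7402 5.7572 0.9324 0.0000 0.0000
23.9078 9.6761 1.8685 0.0000 0.0000 0.0000
32.0144 15.6606 3.7446 0.0000 0.0000 0.0000 0.0000
39.4245 23.9078 7.5045 0.0000 0.0000 0.0000 0.0000 0.0000
46.1981 32.0144 15.0394 0.0000 0.0000 0.0000 0.0000 0.0000 0.0000

params: Δt=0.06663 u=1.09398 d=0.91409 q=0.49908 e^(-rΔt)=0.99614
t_8 payoffs: 46.1981 32.0144 15.0394 0.0000 0.0000 0.0000 0.0000 0.0000 0.0000
t_7: node(7,0) S=78.8455 payoff=39.4245 vs cont=38.9684 → 39.4245 [stop]  node(7,1) S=94.3622 payoff=23.9078 vs cont=23.4517 → 23.9078 [stop]  node(7,2) S=112.9325 payoff=5.3375 vs cont=7.5045 → 7.5045 [wait]  node(7,3) S=135.1575 payoff=0.0000 vs cont=0.0000 → 0.0000 [wait]  node(7,4) S=161.7563 payoff=0.0000 vs cont=0.0000 → 0.0000 [wait]  node(7,5) S=193.5898 payoff=0.0000 vs cont=0.0000 → 0.0000 [wait]  node(7,6) S=231.6880 payoff=0.0000 vs cont=0.0000 → 0.0000 [wait]  node(7,7) S=277.2839 payoff=0.0000 vs cont=0.0000 → 0.0000 [wait]  ⇒ S*(7)=94.3622
t_6: node(6,0) S=86.2556 payoff=32.0144 vs cont=31.5582 → 32.0144 [stop]  node(6,1) S=103.2306 payoff=15.0394 vs cont=15.6606 → 15.6606 [wait]  node(6,2) S=123.5463 payoff=0.0000 vs cont=3.7446 → 3.7446 [wait]  node(6,3) S=147.8600 payoff=0.0000 vs cont=0.0000 → 0.0000 [wait]  node(6,4) S=176.9587 payoff=0.0000 vs cont=0.0000 → 0.0000 [wait]  node(6,5) S=211.7839 payoff=0.0000 vs cont=0.0000 → 0.0000 [wait]  node(6,6) S=253.4627 payoff=0.0000 vs cont=0.0000 → 0.0000 [wait]  ⇒ S*(6)=86.2556
t_5: node(5,0) S=94.3622 payoff=23.9078 vs cont=23.7605 → 23.9078 [stop]  node(5,1) S=112.9325 payoff=5.3375 vs cont=9.6761 → 9.6761 [wait]  node(5,2) S=135.1575 payoff=0.0000 vs cont=1.8685 → 1.8685 [wait]  node(5,3) S=161.7563 payoff=0.0000 vs cont=0.0000 → 0.0000 [wait]  node(5,4) S=193.5898 payoff=0.0000 vs cont=0.0000 → 0.0000 [wait]  node(5,5) S=231.6880 payoff=0.0000 vs cont=0.0000 → 0.0000 [wait]  ⇒ S*(5)=94.3622
t_4: node(4,0) S=103.2306 payoff=15.0394 vs cont=16.7402 → 16.7402 [wait]  node(4,1) S=123.5463 payoff=0.0000 vs cont=5.7572 → 5.7572 [wait]  node(4,2) S=147.8600 payoff=0.0000 vs cont=0.9324 → 0.9324 [wait]  node(4,3) S=176.9587 payoff=0.0000 vs cont=0.0000 → 0.0000 [wait]  node(4,4) S=211.7839 payoff=0.0000 vs cont=0.0000 → 0.0000 [wait]  ⇒ S*(4)=-
t_3: node(3,0) S=112.9325 payoff=5.3375 vs cont=11.2154 → 11.2154 [wait]  node(3,1) S=135.1575 payoff=0.0000 vs cont=3.3363 → 3.3363 [wait]  node(3,2) S=161.7563 payoff=0.0000 vs cont=0.4652 → 0.4652 [wait]  node(3,3) S=193.5898 payoff=0.0000 vs cont=0.0000 → 0.0000 [wait]  ⇒ S*(3)=-
t_2: node(2,0) S=123.5463 payoff=0.0000 vs cont=7.2550 → 7.2550 [wait]  node(2,1) S=147.8600 payoff=0.0000 vs cont=1.8961 → 1.8961 [wait]  node(2,2) S=176.9587 payoff=0.0000 vs cont=0.2321 → 0.2321 [wait]  ⇒ S*(2)=-
t_1: node(1,0) S=135.1575 payoff=0.0000 vs cont=4.5628 → 4.5628 [wait]  node(1,1) S=161.7563 payoff=0.0000 vs cont=1.0615 → 1.0615 [wait]  ⇒ S*(1)=-
t_0: node(0,0) S=147.8600 payoff=0.0000 vs cont=2.8045 → 2.8045 [wait]  ⇒ S*(0)=-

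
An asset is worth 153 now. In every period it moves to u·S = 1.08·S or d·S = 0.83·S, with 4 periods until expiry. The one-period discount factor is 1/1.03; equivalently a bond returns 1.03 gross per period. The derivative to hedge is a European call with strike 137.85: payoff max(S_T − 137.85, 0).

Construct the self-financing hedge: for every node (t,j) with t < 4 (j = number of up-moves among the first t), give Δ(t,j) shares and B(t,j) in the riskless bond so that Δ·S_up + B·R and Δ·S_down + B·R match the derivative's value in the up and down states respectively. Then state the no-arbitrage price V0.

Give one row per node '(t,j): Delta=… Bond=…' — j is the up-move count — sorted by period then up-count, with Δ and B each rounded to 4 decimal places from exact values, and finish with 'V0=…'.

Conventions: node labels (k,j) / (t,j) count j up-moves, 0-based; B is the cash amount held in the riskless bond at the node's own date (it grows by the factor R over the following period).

(0,0): Delta=0.7935 Bond=-87.7653
(1,0): Delta=0.4203 Bond=-43.0138
(1,1): Delta=0.8652 Bond=-102.2444
(2,0): Delta=0.0000 Bond=0.0000
(2,1): Delta=0.5011 Bond=-55.3803
(2,2): Delta=0.9351 Bond=-117.7945
(3,0): Delta=0.0000 Bond=0.0000
(3,1): Delta=0.0000 Bond=0.0000
(3,2): Delta=0.5974 Bond=-71.3021
(3,3): Delta=1.0000 Bond=-133.8350
V0=33.6359

Under the risk-neutral measure, an up-move has probability p* = (R−d)/(u−d) = 0.8000 and values discount at R = 1.03.
Payoffs at expiry: V(4,0)=0.0000, V(4,1)=0.0000, V(4,2)=0.0000, V(4,3)=22.1208, V(4,4)=70.3048
Node (3,0) S=87.4834: V=(p*·0.0000+(1−p*)·0.0000)/1.03=0.0000; Δ=(0.0000−0.0000)/(94.4821−72.6112)=0.0000; B=V−Δ·S=0.0000
Node (3,1) S=113.8338: V=(p*·0.0000+(1−p*)·0.0000)/1.03=0.0000; Δ=(0.0000−0.0000)/(122.9405−94.4821)=0.0000; B=V−Δ·S=0.0000
Node (3,2) S=148.1211: V=(p*·22.1208+(1−p*)·0.0000)/1.03=17.1812; Δ=(22.1208−0.0000)/(159.9708−122.9405)=0.5974; B=V−Δ·S=-71.3021
Node (3,3) S=192.7359: V=(p*·70.3048+(1−p*)·22.1208)/1.03=58.9010; Δ=(70.3048−22.1208)/(208.1548−159.9708)=1.0000; B=V−Δ·S=-133.8350
Node (2,0) S=105.4017: V=(p*·0.0000+(1−p*)·0.0000)/1.03=0.0000; Δ=(0.0000−0.0000)/(113.8338−87.4834)=0.0000; B=V−Δ·S=0.0000
Node (2,1) S=137.1492: V=(p*·17.1812+(1−p*)·0.0000)/1.03=13.3446; Δ=(17.1812−0.0000)/(148.1211−113.8338)=0.5011; B=V−Δ·S=-55.3803
Node (2,2) S=178.4592: V=(p*·58.9010+(1−p*)·17.1812)/1.03=49.0845; Δ=(58.9010−17.1812)/(192.7359−148.1211)=0.9351; B=V−Δ·S=-117.7945
Node (1,0) S=126.9900: V=(p*·13.3446+(1−p*)·0.0000)/1.03=10.3648; Δ=(13.3446−0.0000)/(137.1492−105.4017)=0.4203; B=V−Δ·S=-43.0138
Node (1,1) S=165.2400: V=(p*·49.0845+(1−p*)·13.3446)/1.03=40.7151; Δ=(49.0845−13.3446)/(178.4592−137.1492)=0.8652; B=V−Δ·S=-102.2444
Node (0,0) S=153.0000: V=(p*·40.7151+(1−p*)·10.3648)/1.03=33.6359; Δ=(40.7151−10.3648)/(165.2400−126.9900)=0.7935; B=V−Δ·S=-87.7653
Sanity check at the root: Δ(0,0)·S0 + B(0,0) reproduces V0 = 33.6359.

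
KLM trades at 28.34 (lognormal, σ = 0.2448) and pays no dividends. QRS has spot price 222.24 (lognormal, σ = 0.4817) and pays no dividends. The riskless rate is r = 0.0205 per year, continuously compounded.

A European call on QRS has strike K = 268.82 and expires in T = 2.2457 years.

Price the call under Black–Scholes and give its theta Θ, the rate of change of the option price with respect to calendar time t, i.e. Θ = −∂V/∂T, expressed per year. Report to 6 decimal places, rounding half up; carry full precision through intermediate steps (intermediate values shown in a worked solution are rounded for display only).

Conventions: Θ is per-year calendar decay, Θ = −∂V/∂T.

price = 51.538237
Θ = -15.578867

σ√T = 0.4817·√2.2457 = 0.721859
d₁ = (ln(S/K) + (r+σ²/2)T) / (σ√T) = (ln(222.24/268.82) + (0.0205+0.4817²/2)·2.2457) / 0.721859 = (-0.190284 + 0.306577) / 0.721859 = 0.161102
d₂ = d₁ − σ√T = 0.161102 − 0.721859 = -0.560757
e^{−rT} = 0.955007
N(d₁) = 0.563994,  N(d₂) = 0.287482
Call price V = S·N(d₁) − K·e^{−rT}·N(d₂) = 125.341924 − 73.803686 = 51.538237
φ(d₁) = (1/√(2π))·e^{−d₁²/2} = 0.393799
Θ = −S·φ(d₁)·σ/(2√T) − r·K·e^{−rT}·N(d₂) = −14.065891 − 1.512976 = -15.578867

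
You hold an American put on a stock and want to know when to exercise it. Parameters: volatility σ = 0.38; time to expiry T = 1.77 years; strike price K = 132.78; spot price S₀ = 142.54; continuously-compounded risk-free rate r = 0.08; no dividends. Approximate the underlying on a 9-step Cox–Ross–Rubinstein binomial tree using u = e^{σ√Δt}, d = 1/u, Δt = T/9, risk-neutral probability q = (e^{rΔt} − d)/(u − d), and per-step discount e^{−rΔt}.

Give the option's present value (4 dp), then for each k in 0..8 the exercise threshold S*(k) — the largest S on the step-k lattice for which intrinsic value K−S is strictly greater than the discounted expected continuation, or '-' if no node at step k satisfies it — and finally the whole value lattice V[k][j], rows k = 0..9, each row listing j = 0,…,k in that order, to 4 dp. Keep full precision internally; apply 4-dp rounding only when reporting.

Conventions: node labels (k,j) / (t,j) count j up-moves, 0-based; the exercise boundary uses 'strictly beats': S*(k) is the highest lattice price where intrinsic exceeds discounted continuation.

Δt=0.19667, u=1.18355, d=0.84492, q=0.50480, disc=e^(-rΔt)=0.98439
k=9 terminal: V=max(K-S,0) → 101.5009 88.9644 71.4035 46.8042 12.3458 0.0000 0.0000 0.0000 0.0000 0.0000
k=8: j=0 S=37.0204 intr=95.7596 cont=93.6868 V=95.7596[EX]; j=1 S=51.8580 intr=80.9220 cont=78.8493 V=80.9220[EX]; j=2 S=72.6422 intr=60.1378 cont=58.0650 V=60.1378[EX]; j=3 S=101.7567 intr=31.0233 cont=28.9506 V=31.0233[EX]; j=4 S=142.5400 intr=0.0000 cont=6.0182 V=6.0182[hold]; j=5 S=199.6689 intr=0.0000 cont=0.0000 V=0.0000[hold]; j=6 S=279.6947 intr=0.0000 cont=0.0000 V=0.0000[hold]; j=7 S=391.7943 intr=0.0000 cont=0.0000 V=0.0000[hold]; j=8 S=548.8224 intr=0.0000 cont=0.0000 V=0.0000[hold]  S*(8)=101.7567
k=7: j=0 S=43.8156 intr=88.9644 cont=86.8917 V=88.9644[EX]; j=1 S=61.3765 intr=71.4035 cont=69.3307 V=71.4035[EX]; j=2 S=85.9758 intr=46.8042 cont=44.7315 V=46.8042[EX]; j=3 S=120.4342 intr=12.3458 cont=18.1136 V=18.1136[hold]; j=4 S=168.7033 intr=0.0000 cont=2.9337 V=2.9337[hold]; j=5 S=236.3183 intr=0.0000 cont=0.0000 V=0.0000[hold]; j=6 S=331.0329 intr=0.0000 cont=0.0000 V=0.0000[hold]; j=7 S=463.7084 intr=0.0000 cont=0.0000 V=0.0000[hold]  S*(7)=85.9758
k=6: j=0 S=51.8580 intr=80.9220 cont=78.8493 V=80.9220[EX]; j=1 S=72.6422 intr=60.1378 cont=58.0650 V=60.1378[EX]; j=2 S=101.7567 intr=31.0233 cont=31.8167 V=31.8167[hold]; j=3 S=142.5400 intr=0.0000 cont=10.2877 V=10.2877[hold]; j=4 S=199.6689 intr=0.0000 cont=1.4301 V=1.4301[hold]; j=5 S=279.6947 intr=0.0000 cont=0.0000 V=0.0000[hold]; j=6 S=391.7943 intr=0.0000 cont=0.0000 V=0.0000[hold]  S*(6)=72.6422
k=5: j=0 S=61.3765 intr=71.4035 cont=69.3307 V=71.4035[EX]; j=1 S=85.9758 intr=46.8042 cont=45.1257 V=46.8042[EX]; j=2 S=120.4342 intr=12.3458 cont=20.6219 V=20.6219[hold]; j=3 S=168.7033 intr=0.0000 cont=5.7256 V=5.7256[hold]; j=4 S=236.3183 intr=0.0000 cont=0.6971 V=0.6971[hold]; j=5 S=331.0329 intr=0.0000 cont=0.0000 V=0.0000[hold]  S*(5)=85.9758
k=4: j=0 S=72.6422 intr=60.1378 cont=58.0650 V=60.1378[EX]; j=1 S=101.7567 intr=31.0233 cont=33.0631 V=33.0631[hold]; j=2 S=142.5400 intr=0.0000 cont=12.8977 V=12.8977[hold]; j=3 S=199.6689 intr=0.0000 cont=3.1375 V=3.1375[hold]; j=4 S=279.6947 intr=0.0000 cont=0.3398 V=0.3398[hold]  S*(4)=72.6422
k=3: j=0 S=85.9758 intr=46.8042 cont=45.7451 V=46.8042[EX]; j=1 S=120.4342 intr=12.3458 cont=22.5264 V=22.5264[hold]; j=2 S=168.7033 intr=0.0000 cont=7.8463 V=7.8463[hold]; j=3 S=236.3183 intr=0.0000 cont=1.6983 V=1.6983[hold]  S*(3)=85.9758
k=2: j=0 S=101.7567 intr=31.0233 cont=34.0095 V=34.0095[hold]; j=1 S=142.5400 intr=0.0000 cont=14.8800 V=14.8800[hold]; j=2 S=199.6689 intr=0.0000 cont=4.6688 V=4.6688[hold]  S*(2)=-
k=1: j=0 S=120.4342 intr=12.3458 cont=23.9728 V=23.9728[hold]; j=1 S=168.7033 intr=0.0000 cont=9.5736 V=9.5736[hold]  S*(1)=-
k=0: j=0 S=142.5400 intr=0.0000 cont=16.4434 V=16.4434[hold]  S*(0)=-

price = 16.4434
boundary = - - - 85.9758 72.6422 85.9758 72.6422 85.9758 101.7567
tree:
16.4434
23.9728 9.5736
34.0095 14.8800 4.6688
46.8042 22.5264 7.8463 1.6983
60.1378 33.0631 12.8977 3.1375 0.3398
71.4035 46.8042 20.6219 5.7256 0.6971 0.0000
80.9220 60.1378 31.8167 10.2877 1.4301 0.0000 0.0000
88.9644 71.4035 46.8042 18.1136 2.9337 0.0000 0.0000 0.0000
95.7596 80.9220 60.1378 31.0233 6.0182 0.0000 0.0000 0.0000 0.0000
101.5009 88.9644 71.4035 46.8042 12.3458 0.0000 0.0000 0.0000 0.0000 0.0000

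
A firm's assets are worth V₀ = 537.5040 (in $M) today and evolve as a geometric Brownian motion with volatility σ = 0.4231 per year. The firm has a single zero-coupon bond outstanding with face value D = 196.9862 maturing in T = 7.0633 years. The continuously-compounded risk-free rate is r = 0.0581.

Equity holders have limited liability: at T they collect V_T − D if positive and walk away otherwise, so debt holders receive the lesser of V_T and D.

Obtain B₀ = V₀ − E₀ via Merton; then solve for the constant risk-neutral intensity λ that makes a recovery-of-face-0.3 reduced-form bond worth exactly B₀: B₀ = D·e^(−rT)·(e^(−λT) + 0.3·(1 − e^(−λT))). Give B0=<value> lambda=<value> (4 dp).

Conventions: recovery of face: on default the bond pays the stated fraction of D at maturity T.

With assets at 537.5040 and a single debt payment of 196.9862 at 7.0633 years:
d₁ = [ln(V₀/D) + (r + σ²/2)T] / (σ√T)
   = [ln(537.5040/196.9862) + (0.0581 + 0.5·0.4231²)·7.0633] / (0.4231·√7.0633)
   = [1.003803 + 1.042591] / 1.124467 = 1.819878
d₂ = d₁ − σ√T = 1.819878 − 1.124467 = 0.695411
N(d₁) = 0.965611,  N(d₂) = 0.756601,  e^(−rT) = 0.663400
E₀ = V₀·N(d₁) − D·e^(−rT)·N(d₂)
   = 537.5040·0.965611 − 196.9862·0.663400·0.756601 = 420.146836
B₀ = V₀ − E₀ = 537.5040 − 420.146836 = 117.357164
e^(−λT) = (B₀·e^(rT)/D − 0.3)/(1 − 0.3) = (117.3572·1.507387/196.9862 − 0.3)/0.7 = 0.85435184
λ = −ln(0.85435184)/7.0633 = 0.022286

B0=117.3572 lambda=0.0223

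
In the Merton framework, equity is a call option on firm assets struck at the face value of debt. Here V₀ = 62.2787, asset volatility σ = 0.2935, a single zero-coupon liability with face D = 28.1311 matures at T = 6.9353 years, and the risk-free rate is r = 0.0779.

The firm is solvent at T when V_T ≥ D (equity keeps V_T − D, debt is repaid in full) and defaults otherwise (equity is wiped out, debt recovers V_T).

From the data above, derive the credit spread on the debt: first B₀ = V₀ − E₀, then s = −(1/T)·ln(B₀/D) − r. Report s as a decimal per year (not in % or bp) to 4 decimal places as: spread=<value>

Apply the equity-as-call identities (strike 28.1311, horizon 6.9353 years):
d₁ = [ln(V₀/D) + (r + σ²/2)T] / (σ√T)
   = [ln(62.2787/28.1311) + (0.0779 + 0.5·0.2935²)·6.9353] / (0.2935·√6.9353)
   = [0.794744 + 0.838971] / 0.772931 = 2.113662
d₂ = d₁ − σ√T = 2.113662 − 0.772931 = 1.340731
N(d₁) = 0.982728,  N(d₂) = 0.909996,  e^(−rT) = 0.582597
E₀ = V₀·N(d₁) − D·e^(−rT)·N(d₂)
   = 62.2787·0.982728 − 28.1311·0.582597·0.909996 = 46.289010
B₀ = V₀ − E₀ = 62.2787 − 46.289010 = 15.989690
spread = −(1/T)·ln(B₀/D) − r = −(1/6.9353)·ln(15.989690/28.1311) − 0.0779 = 0.00355741

spread=0.0036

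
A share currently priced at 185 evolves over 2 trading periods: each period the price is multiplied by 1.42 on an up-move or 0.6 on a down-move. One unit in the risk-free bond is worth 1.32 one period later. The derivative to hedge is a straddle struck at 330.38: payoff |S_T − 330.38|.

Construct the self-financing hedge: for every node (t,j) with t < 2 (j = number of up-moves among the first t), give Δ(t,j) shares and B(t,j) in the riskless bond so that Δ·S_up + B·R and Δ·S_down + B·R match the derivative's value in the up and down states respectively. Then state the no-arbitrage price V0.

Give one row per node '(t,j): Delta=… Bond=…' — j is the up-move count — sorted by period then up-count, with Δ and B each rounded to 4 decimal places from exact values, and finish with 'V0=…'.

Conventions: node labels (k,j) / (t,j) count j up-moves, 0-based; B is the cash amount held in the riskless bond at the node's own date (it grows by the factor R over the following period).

(0,0): Delta=-0.6259 Bond=158.1564
(1,0): Delta=-1.0000 Bond=250.2879
(1,1): Delta=-0.6040 Bond=202.9996
V0=42.3587

Risk-neutral probability p* = (R−d)/(u−d) = (1.32−0.6)/(1.42−0.6) = 0.8780.
Terminal payoffs: V(2,0)=263.7800, V(2,1)=172.7600, V(2,2)=42.6540
  t=1,j=0: stock 111.0000 → up 157.6200 (V=172.7600), down 66.6000 (V=263.7800). Price 139.2879; hedge Δ=-1.0000, bond B=250.2879.
  t=1,j=1: stock 262.7000 → up 373.0340 (V=42.6540), down 157.6200 (V=172.7600). Price 44.3338; hedge Δ=-0.6040, bond B=202.9996.
  t=0,j=0: stock 185.0000 → up 262.7000 (V=44.3338), down 111.0000 (V=139.2879). Price 42.3587; hedge Δ=-0.6259, bond B=158.1564.
Verification: the root portfolio costs Δ(0,0)·S0 + B(0,0) = 42.3587, matching V0.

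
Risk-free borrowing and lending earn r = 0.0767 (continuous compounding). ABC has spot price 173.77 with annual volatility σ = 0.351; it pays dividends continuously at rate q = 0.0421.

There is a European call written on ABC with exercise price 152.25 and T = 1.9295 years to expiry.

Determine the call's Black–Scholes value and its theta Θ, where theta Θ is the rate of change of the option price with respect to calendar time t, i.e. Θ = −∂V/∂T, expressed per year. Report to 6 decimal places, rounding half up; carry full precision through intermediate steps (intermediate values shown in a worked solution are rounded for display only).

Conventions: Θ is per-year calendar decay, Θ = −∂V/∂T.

price = 44.777445
Θ = -7.212547

σ√T = 0.351·√1.9295 = 0.487562
d₁ = (ln(S/K) + (r−q+σ²/2)T) / (σ√T) = (ln(173.77/152.25) + (0.0767−0.0421+0.351²/2)·1.9295) / 0.487562 = (0.132209 + 0.185619) / 0.487562 = 0.651872
d₂ = d₁ − σ√T = 0.651872 − 0.487562 = 0.164310
e^{−rT} = 0.862437
e^{−qT} = 0.921980
N(d₁) = 0.742758,  N(d₂) = 0.565256
Call price V = S·e^{−qT}·N(d₁) − K·e^{−rT}·N(d₂) = 118.999062 − 74.221617 = 44.777445
φ(d₁) = (1/√(2π))·e^{−d₁²/2} = 0.322579
Θ = −S·e^{−qT}·φ(d₁)·σ/(2√T) + q·S·e^{−qT}·N(d₁) − r·K·e^{−rT}·N(d₂) = −6.529610 + 5.009861 − 5.692798 = -7.212547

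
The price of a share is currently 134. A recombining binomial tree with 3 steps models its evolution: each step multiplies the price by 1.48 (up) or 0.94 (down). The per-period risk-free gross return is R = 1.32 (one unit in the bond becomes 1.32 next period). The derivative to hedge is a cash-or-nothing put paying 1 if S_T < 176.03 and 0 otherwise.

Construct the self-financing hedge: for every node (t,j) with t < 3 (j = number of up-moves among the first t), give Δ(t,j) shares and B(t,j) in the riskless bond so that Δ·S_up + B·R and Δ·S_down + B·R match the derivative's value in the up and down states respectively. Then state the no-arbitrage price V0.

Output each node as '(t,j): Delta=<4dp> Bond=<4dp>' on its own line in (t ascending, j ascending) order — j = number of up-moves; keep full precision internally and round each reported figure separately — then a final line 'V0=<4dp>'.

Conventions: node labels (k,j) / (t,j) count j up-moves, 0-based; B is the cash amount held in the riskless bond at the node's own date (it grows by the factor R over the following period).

The replicating-portfolio and risk-neutral prices coincide; use p* = (1.32−0.94)/(1.48−0.94) = 0.7037 for the latter.
At maturity the claim pays: V(3,0)=1.0000, V(3,1)=1.0000, V(3,2)=0.0000, V(3,3)=0.0000
(2,0): S=118.4024. Δ = (V_up−V_dn)/(S_up−S_dn) = (1.0000−1.0000)/(175.2356−111.2983) = 0.0000. V = [p*·1.0000 + (1−p*)·1.0000]/1.32 = 0.7576. B = V − Δ·S = 0.7576.
(2,1): S=186.4208. Δ = (V_up−V_dn)/(S_up−S_dn) = (0.0000−1.0000)/(275.9028−175.2356) = -0.0099. V = [p*·0.0000 + (1−p*)·1.0000]/1.32 = 0.2245. B = V − Δ·S = 2.0763.
(2,2): S=293.5136. Δ = (V_up−V_dn)/(S_up−S_dn) = (0.0000−0.0000)/(434.4001−275.9028) = 0.0000. V = [p*·0.0000 + (1−p*)·0.0000]/1.32 = 0.0000. B = V − Δ·S = 0.0000.
(1,0): S=125.9600. Δ = (V_up−V_dn)/(S_up−S_dn) = (0.2245−0.7576)/(186.4208−118.4024) = -0.0078. V = [p*·0.2245 + (1−p*)·0.7576]/1.32 = 0.2897. B = V − Δ·S = 1.2770.
(1,1): S=198.3200. Δ = (V_up−V_dn)/(S_up−S_dn) = (0.0000−0.2245)/(293.5136−186.4208) = -0.0021. V = [p*·0.0000 + (1−p*)·0.2245]/1.32 = 0.0504. B = V − Δ·S = 0.4661.
(0,0): S=134.0000. Δ = (V_up−V_dn)/(S_up−S_dn) = (0.0504−0.2897)/(198.3200−125.9600) = -0.0033. V = [p*·0.0504 + (1−p*)·0.2897]/1.32 = 0.0919. B = V − Δ·S = 0.5351.
Check: Δ(0,0)·S0 + B(0,0) = 0.0919 = V0.

(0,0): Delta=-0.0033 Bond=0.5351
(1,0): Delta=-0.0078 Bond=1.2770
(1,1): Delta=-0.0021 Bond=0.4661
(2,0): Delta=0.0000 Bond=0.7576
(2,1): Delta=-0.0099 Bond=2.0763
(2,2): Delta=0.0000 Bond=0.0000
V0=0.0919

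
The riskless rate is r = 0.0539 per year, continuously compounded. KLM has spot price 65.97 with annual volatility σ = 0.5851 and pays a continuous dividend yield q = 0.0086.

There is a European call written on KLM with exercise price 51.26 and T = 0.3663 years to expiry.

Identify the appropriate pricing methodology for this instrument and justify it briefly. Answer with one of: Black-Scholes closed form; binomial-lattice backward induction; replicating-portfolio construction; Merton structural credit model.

Key observation: with KLM following a GBM at constant σ and r, the European call struck at 51.26 prices in closed form — nothing here needs a stepwise model or a balance sheet.

framework: Black-Scholes closed form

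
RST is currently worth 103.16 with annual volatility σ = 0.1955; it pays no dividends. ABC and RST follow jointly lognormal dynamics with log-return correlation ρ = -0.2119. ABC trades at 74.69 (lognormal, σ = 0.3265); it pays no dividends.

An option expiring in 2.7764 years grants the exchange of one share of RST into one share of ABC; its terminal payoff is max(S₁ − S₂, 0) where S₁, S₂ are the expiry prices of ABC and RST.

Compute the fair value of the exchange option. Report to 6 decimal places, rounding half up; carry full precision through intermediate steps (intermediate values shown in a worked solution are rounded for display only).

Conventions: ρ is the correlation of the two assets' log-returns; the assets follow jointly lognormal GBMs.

σ_eff = √(σ₁² + σ₂² − 2ρσ₁σ₂) = √(0.3265² + 0.1955² − 2·-0.2119·0.3265·0.1955) = 0.414577
d₁ = (ln(S₁/S₂) + (q₂ − q₁ + σ_eff²/2)T) / (σ_eff√T) = (ln(74.69/103.16) + (0.0 − 0.0 + 0.085937)·2.7764) / 0.690790 = -0.122091
d₂ = d₁ − σ_eff√T = -0.122091 − 0.690790 = -0.812881
N(d₁) = 0.451413,  N(d₂) = 0.208143
V = S₁·e^{−q₁T}·N(d₁) − S₂·e^{−q₂T}·N(d₂) = 33.716061 − 21.472034 = 12.244027
Key observation: r never enters — measured in units of RST, the claim is a call on S₁/S₂ struck at 1, so only the dividend yields and σ_eff matter.

exchange price = 12.244027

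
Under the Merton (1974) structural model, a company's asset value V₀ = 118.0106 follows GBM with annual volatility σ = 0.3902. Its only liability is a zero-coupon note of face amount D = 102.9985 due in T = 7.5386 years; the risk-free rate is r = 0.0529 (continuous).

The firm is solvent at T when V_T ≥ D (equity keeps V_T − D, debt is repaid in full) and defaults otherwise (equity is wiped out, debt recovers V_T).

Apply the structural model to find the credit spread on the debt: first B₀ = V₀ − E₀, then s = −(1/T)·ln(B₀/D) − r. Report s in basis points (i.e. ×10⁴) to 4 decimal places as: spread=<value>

Work the structural quantities from V₀ = 118.0106 against face 102.9985:
d₁ = [ln(V₀/D) + (r + σ²/2)T] / (σ√T)
   = [ln(118.0106/102.9985) + (0.0529 + 0.5·0.3902²)·7.5386] / (0.3902·√7.5386)
   = [0.136060 + 0.972691] / 1.071353 = 1.034907
d₂ = d₁ − σ√T = 1.034907 − 1.071353 = -0.036446
N(d₁) = 0.849644,  N(d₂) = 0.485463,  e^(−rT) = 0.671130
E₀ = V₀·N(d₁) − D·e^(−rT)·N(d₂)
   = 118.0106·0.849644 − 102.9985·0.671130·0.485463 = 66.709122
B₀ = V₀ − E₀ = 118.0106 − 66.709122 = 51.301478
spread = −(1/T)·ln(B₀/D) − r = −(1/7.5386)·ln(51.301478/102.9985) − 0.0529 = 0.03955680
in basis points: 0.03955680 × 10⁴ = 395.5680 bp

spread=395.5680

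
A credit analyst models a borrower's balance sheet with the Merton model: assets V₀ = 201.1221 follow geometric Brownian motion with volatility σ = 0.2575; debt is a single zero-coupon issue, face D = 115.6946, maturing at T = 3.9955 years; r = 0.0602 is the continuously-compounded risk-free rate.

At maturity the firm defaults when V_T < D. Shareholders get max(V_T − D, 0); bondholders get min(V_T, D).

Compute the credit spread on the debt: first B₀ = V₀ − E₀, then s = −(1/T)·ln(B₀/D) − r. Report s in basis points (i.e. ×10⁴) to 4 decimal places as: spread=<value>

spread=50.3089

Equity is a call on the firm's assets struck at D = 115.6946:
d₁ = [ln(V₀/D) + (r + σ²/2)T] / (σ√T)
   = [ln(201.1221/115.6946) + (0.0602 + 0.5·0.2575²)·3.9955] / (0.2575·√3.9955)
   = [0.552958 + 0.372992] / 0.514710 = 1.798975
d₂ = d₁ − σ√T = 1.798975 − 0.514710 = 1.284264
N(d₁) = 0.963989,  N(d₂) = 0.900475,  e^(−rT) = 0.786212
E₀ = V₀·N(d₁) − D·e^(−rT)·N(d₂)
   = 201.1221·0.963989 − 115.6946·0.786212·0.900475 = 111.971781
B₀ = V₀ − E₀ = 201.1221 − 111.971781 = 89.150319
spread = −(1/T)·ln(B₀/D) − r = −(1/3.9955)·ln(89.150319/115.6946) − 0.0602 = 0.00503089
in basis points: 0.00503089 × 10⁴ = 50.3089 bp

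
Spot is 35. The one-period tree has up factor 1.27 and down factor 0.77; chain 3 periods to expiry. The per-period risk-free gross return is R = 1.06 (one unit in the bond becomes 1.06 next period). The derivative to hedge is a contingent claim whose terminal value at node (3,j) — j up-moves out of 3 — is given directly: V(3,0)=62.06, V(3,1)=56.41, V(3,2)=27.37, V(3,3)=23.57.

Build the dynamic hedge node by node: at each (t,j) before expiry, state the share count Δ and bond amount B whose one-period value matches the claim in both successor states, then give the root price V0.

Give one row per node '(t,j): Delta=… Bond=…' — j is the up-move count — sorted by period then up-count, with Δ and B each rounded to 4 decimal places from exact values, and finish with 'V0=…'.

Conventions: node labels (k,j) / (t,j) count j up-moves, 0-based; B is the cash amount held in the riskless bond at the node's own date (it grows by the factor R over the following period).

(0,0): Delta=-0.8352 Bond=61.2330
(1,0): Delta=-1.3453 Bond=78.6543
(1,1): Delta=-0.6113 Bond=54.9520
(2,0): Delta=-0.5445 Bond=66.7557
(2,1): Delta=-1.6969 Bond=95.4072
(2,2): Delta=-0.1346 Bond=31.3415
V0=31.9997

Arbitrage-free pricing uses the up-move probability p* = (R−d)/(u−d) = 0.5800, discounting each step at R = 1.06.
Payoffs at expiry: V(3,0)=62.0600, V(3,1)=56.4100, V(3,2)=27.3700, V(3,3)=23.5700
Node (2,0) S=20.7515: V=(p*·56.4100+(1−p*)·62.0600)/1.06=55.4557; Δ=(56.4100−62.0600)/(26.3544−15.9787)=-0.5445; B=V−Δ·S=66.7557
Node (2,1) S=34.2265: V=(p*·27.3700+(1−p*)·56.4100)/1.06=37.3272; Δ=(27.3700−56.4100)/(43.4677−26.3544)=-1.6969; B=V−Δ·S=95.4072
Node (2,2) S=56.4515: V=(p*·23.5700+(1−p*)·27.3700)/1.06=23.7415; Δ=(23.5700−27.3700)/(71.6934−43.4677)=-0.1346; B=V−Δ·S=31.3415
Node (1,0) S=26.9500: V=(p*·37.3272+(1−p*)·55.4557)/1.06=42.3973; Δ=(37.3272−55.4557)/(34.2265−20.7515)=-1.3453; B=V−Δ·S=78.6543
Node (1,1) S=44.4500: V=(p*·23.7415+(1−p*)·37.3272)/1.06=27.7806; Δ=(23.7415−37.3272)/(56.4515−34.2265)=-0.6113; B=V−Δ·S=54.9520
Node (0,0) S=35.0000: V=(p*·27.7806+(1−p*)·42.3973)/1.06=31.9997; Δ=(27.7806−42.3973)/(44.4500−26.9500)=-0.8352; B=V−Δ·S=61.2330
As a check, the time-0 holding Δ(0,0)·S0 + B(0,0) comes to 31.9997 — exactly V0.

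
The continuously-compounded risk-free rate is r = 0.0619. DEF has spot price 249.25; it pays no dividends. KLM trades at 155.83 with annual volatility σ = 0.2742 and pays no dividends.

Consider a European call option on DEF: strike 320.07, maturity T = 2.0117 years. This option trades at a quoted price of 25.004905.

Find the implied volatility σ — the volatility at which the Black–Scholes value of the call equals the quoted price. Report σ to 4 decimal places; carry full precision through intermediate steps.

At σ = 0.2641 the Black–Scholes value reproduces the quote:
σ√T = 0.2641·√2.0117 = 0.374585
d₁ = (ln(S/K) + (r+σ²/2)T) / (σ√T) = (ln(249.25/320.07) + (0.0619+0.2641²/2)·2.0117) / 0.374585 = (-0.250083 + 0.194681) / 0.374585 = -0.147903
d₂ = d₁ − σ√T = -0.147903 − 0.374585 = -0.522488
e^{−rT} = 0.882917
N(d₁) = 0.441210,  N(d₂) = 0.300665
V = S·N(d₁) − K·e^{−rT}·N(d₂) = 109.971496 − 84.966591 = 25.004905 (the quoted price), and the Black–Scholes price is strictly increasing in σ, so σ is unique

sigma = 0.2641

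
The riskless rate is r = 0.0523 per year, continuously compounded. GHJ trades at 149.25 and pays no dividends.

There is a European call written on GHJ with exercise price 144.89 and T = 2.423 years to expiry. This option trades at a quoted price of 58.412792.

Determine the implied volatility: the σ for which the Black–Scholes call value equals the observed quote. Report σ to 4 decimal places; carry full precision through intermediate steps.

sigma = 0.5632

At σ = 0.5632 the Black–Scholes value reproduces the quote:
σ√T = 0.5632·√2.423 = 0.876676
d₁ = (ln(S/K) + (r+σ²/2)T) / (σ√T) = (ln(149.25/144.89) + (0.0523+0.5632²/2)·2.423) / 0.876676 = (0.029648 + 0.511004) / 0.876676 = 0.616706
d₂ = d₁ − σ√T = 0.616706 − 0.876676 = -0.259970
e^{−rT} = 0.880978
N(d₁) = 0.731286,  N(d₂) = 0.397443
V = S·N(d₁) − K·e^{−rT}·N(d₂) = 109.144386 − 50.731594 = 58.412792 (the quoted price), and the Black–Scholes price is strictly increasing in σ, so σ is unique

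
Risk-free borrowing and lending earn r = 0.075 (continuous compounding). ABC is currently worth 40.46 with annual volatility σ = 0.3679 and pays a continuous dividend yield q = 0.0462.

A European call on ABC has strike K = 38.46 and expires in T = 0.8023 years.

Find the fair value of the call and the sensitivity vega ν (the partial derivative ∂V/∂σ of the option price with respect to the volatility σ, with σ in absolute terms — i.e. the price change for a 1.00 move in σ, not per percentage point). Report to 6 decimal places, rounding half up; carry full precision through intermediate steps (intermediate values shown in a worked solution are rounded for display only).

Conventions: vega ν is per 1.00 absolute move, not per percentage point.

σ√T = 0.3679·√0.8023 = 0.329532
d₁ = (ln(S/K) + (r−q+σ²/2)T) / (σ√T) = (ln(40.46/38.46) + (0.075−0.0462+0.3679²/2)·0.8023) / 0.329532 = (0.050695 + 0.077402) / 0.329532 = 0.388724
d₂ = d₁ − σ√T = 0.388724 − 0.329532 = 0.059191
e^{−rT} = 0.941602
e^{−qT} = 0.963612
N(d₁) = 0.651260,  N(d₂) = 0.523600
Call price V = S·e^{−qT}·N(d₁) − K·e^{−rT}·N(d₂) = 25.391157 − 18.961666 = 6.429490
φ(d₁) = (1/√(2π))·e^{−d₁²/2} = 0.369911
ν = S·e^{−qT}·φ(d₁)·√T = 12.917972

price = 6.429490
ν = 12.917972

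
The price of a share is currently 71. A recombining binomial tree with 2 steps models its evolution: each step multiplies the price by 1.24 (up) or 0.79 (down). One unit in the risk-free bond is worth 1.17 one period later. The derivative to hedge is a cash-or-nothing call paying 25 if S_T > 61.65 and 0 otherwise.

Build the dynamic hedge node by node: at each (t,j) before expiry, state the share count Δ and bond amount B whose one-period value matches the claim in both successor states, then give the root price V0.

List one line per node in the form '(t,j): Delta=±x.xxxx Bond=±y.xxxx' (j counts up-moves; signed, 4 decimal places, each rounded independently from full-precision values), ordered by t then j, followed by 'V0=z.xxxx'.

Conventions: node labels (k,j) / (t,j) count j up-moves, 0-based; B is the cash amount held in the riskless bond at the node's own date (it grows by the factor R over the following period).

The replicating-portfolio and risk-neutral prices coincide; use p* = (1.17−0.79)/(1.24−0.79) = 0.8444 for the latter.
Payoffs at expiry: V(2,0)=0.0000, V(2,1)=25.0000, V(2,2)=25.0000
(1,0): S=56.0900. Δ = (V_up−V_dn)/(S_up−S_dn) = (25.0000−0.0000)/(69.5516−44.3111) = 0.9905. V = [p*·25.0000 + (1−p*)·0.0000]/1.17 = 18.0437. B = V − Δ·S = -37.5119.
(1,1): S=88.0400. Δ = (V_up−V_dn)/(S_up−S_dn) = (25.0000−25.0000)/(109.1696−69.5516) = 0.0000. V = [p*·25.0000 + (1−p*)·25.0000]/1.17 = 21.3675. B = V − Δ·S = 21.3675.
(0,0): S=71.0000. Δ = (V_up−V_dn)/(S_up−S_dn) = (21.3675−18.0437)/(88.0400−56.0900) = 0.1040. V = [p*·21.3675 + (1−p*)·18.0437]/1.17 = 17.8209. B = V − Δ·S = 10.4346.
Sanity check at the root: Δ(0,0)·S0 + B(0,0) reproduces V0 = 17.8209.

(0,0): Delta=0.1040 Bond=10.4346
(1,0): Delta=0.9905 Bond=-37.5119
(1,1): Delta=0.0000 Bond=21.3675
V0=17.8209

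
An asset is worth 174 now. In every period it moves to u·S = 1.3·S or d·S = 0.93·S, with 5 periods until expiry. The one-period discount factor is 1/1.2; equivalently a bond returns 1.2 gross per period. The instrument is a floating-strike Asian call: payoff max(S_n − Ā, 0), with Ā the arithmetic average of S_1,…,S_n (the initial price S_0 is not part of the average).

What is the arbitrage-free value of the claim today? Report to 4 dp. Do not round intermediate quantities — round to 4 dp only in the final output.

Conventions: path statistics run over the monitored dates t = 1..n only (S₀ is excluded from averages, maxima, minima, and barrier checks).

price = 49.2949

With p* = (R−d)/(u−d) = 0.7297, sum probability × payoff across the paths and divide by R^5.
Enumerate all 2^5 = 32 price paths (U = up ×1.3, D = down ×0.93); each path with k up-moves has probability p*^k·(1−p*)^(5−k).
DDDDD: Ā=140.6963, payoff=0.0000, prob=0.001442
UDDDD: Ā=196.6723, payoff=0.0000, prob=0.003894
DUDDD: Ā=183.7963, payoff=0.0000, prob=0.003894
UUDDD: Ā=256.9195, payoff=0.0000, prob=0.010513
DDUDD: Ā=171.8216, payoff=0.0000, prob=0.003894
UDUDD: Ā=240.1807, payoff=0.0000, prob=0.010513
DUUDD: Ā=227.3047, payoff=9.2245, prob=0.010513
UUUDD: Ā=317.7378, payoff=12.8945, prob=0.028385
DDDUD: Ā=160.6851, payoff=8.5242, prob=0.003894
UDDUD: Ā=224.6136, payoff=11.9156, prob=0.010513
DUDUD: Ā=211.7376, payoff=24.7916, prob=0.010513
UUDUD: Ā=295.9773, payoff=34.6549, prob=0.028385
DDUUD: Ā=199.7629, payoff=36.7663, prob=0.010513
UDUUD: Ā=279.2385, payoff=51.3937, prob=0.028385
DUUUD: Ā=266.3625, payoff=64.2697, prob=0.028385
UUUUD: Ā=372.3347, payoff=89.8394, prob=0.076638
DDDDU: Ā=150.3282, payoff=18.8811, prob=0.003894
UDDDU: Ā=210.1362, payoff=26.3930, prob=0.010513
DUDDU: Ā=197.2602, payoff=39.2690, prob=0.010513
UUDDU: Ā=275.7401, payoff=54.8921, prob=0.028385
DDUDU: Ā=185.2856, payoff=51.2437, prob=0.010513
UDUDU: Ā=259.0013, payoff=71.6309, prob=0.028385
DUUDU: Ā=246.1253, payoff=84.5069, prob=0.028385
UUUDU: Ā=344.0461, payoff=118.1280, prob=0.076638
DDDUU: Ā=174.1491, payoff=62.3801, prob=0.010513
UDDUU: Ā=243.4342, payoff=87.1980, prob=0.028385
DUDUU: Ā=230.5582, payoff=100.0740, prob=0.028385
UUDUU: Ā=322.2857, payoff=139.8884, prob=0.076638
DDUUU: Ā=218.5835, payoff=112.0487, prob=0.028385
UDUUU: Ā=305.5469, payoff=156.6272, prob=0.076638
DUUUU: Ā=292.6709, payoff=169.5032, prob=0.076638
UUUUU: Ā=409.1098, payoff=236.9400, prob=0.206924
Price = Σ prob·payoff / R^5 = 122.661440 / 2.488320 = 49.2949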